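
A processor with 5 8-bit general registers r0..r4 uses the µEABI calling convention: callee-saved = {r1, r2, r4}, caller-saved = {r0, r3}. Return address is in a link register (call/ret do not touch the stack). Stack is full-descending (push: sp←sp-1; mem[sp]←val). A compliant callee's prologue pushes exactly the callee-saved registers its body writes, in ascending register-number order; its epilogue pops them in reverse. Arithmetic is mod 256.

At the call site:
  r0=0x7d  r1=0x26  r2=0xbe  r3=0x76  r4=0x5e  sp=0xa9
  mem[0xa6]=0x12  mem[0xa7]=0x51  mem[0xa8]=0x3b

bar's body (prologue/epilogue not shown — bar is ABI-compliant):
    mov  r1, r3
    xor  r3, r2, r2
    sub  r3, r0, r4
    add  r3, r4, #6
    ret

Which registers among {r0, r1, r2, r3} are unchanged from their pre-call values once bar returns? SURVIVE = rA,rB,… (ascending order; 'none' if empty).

prologue: push r1 → mem[0xa8]=0x26, sp=0xa8
body[0] mov  r1, r3 → r1=0x76
body[1] xor  r3, r2, r2 → r3=0x00
body[2] sub  r3, r0, r4 → r3=0x1f
body[3] add  r3, r4, #6 → r3=0x64
epilogue: pop r1=0x26, sp=0xa9
r0: caller-saved, written=False
r1: callee-saved, written=True
r2: callee-saved, written=False
r3: caller-saved, written=True

SURVIVE = r0,r1,r2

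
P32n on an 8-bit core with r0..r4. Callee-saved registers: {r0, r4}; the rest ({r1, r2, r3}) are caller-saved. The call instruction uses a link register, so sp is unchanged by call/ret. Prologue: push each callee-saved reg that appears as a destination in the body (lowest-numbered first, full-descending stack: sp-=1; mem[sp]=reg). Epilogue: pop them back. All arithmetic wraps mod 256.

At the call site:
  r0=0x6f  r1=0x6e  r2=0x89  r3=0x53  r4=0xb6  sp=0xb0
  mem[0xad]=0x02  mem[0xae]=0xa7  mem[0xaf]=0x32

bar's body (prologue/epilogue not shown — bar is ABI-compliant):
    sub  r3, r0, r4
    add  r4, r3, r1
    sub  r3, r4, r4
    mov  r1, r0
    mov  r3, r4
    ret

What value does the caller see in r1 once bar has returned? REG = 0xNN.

prologue: push r4 -> mem[0xaf]=0xb6, sp=0xaf
body[0] sub  r3, r0, r4 -> r3=0xb9
body[1] add  r4, r3, r1 -> r4=0x27
body[2] sub  r3, r4, r4 -> r3=0x00
body[3] mov  r1, r0 -> r1=0x6f
body[4] mov  r3, r4 -> r3=0x27
epilogue: pop r4=0xb6, sp=0xb0
r1 is caller-saved -> body value

REG = 0x6f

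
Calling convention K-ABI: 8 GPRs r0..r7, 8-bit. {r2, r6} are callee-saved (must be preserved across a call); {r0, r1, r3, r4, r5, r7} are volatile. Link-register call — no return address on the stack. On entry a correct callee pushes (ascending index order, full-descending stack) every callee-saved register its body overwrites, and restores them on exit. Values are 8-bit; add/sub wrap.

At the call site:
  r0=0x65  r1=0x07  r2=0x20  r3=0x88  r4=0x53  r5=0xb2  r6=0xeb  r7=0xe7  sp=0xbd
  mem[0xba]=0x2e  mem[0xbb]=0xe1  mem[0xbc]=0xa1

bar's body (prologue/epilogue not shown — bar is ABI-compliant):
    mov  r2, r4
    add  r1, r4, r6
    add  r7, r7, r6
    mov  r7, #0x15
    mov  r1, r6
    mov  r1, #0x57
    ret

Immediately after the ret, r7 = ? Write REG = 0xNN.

REG = 0x15

prologue: push r2 → mem[0xbc]=0x20, sp=0xbc
body[0] mov  r2, r4 → r2=0x53
body[1] add  r1, r4, r6 → r1=0x3e
body[2] add  r7, r7, r6 → r7=0xd2
body[3] mov  r7, #0x15 → r7=0x15
body[4] mov  r1, r6 → r1=0xeb
body[5] mov  r1, #0x57 → r1=0x57
epilogue: pop r2=0x20, sp=0xbd
r7 is caller-saved → body value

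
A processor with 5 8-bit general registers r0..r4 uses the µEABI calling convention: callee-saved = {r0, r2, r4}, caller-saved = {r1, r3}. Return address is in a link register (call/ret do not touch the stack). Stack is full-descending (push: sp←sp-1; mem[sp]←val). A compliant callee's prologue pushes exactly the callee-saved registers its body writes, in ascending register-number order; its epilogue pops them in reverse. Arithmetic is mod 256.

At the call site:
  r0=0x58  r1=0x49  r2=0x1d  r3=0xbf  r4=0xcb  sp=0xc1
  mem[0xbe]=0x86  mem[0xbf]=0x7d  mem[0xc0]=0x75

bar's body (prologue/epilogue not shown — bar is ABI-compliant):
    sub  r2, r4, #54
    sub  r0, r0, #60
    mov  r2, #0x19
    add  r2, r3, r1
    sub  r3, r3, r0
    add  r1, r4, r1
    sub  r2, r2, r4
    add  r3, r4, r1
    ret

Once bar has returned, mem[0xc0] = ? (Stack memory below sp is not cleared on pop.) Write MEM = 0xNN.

MEM = 0x58

prologue: push r0 -> mem[0xc0]=0x58, sp=0xc0
prologue: push r2 -> mem[0xbf]=0x1d, sp=0xbf
body[0] sub  r2, r4, #54 -> r2=0x95
body[1] sub  r0, r0, #60 -> r0=0x1c
body[2] mov  r2, #0x19 -> r2=0x19
body[3] add  r2, r3, r1 -> r2=0x08
body[4] sub  r3, r3, r0 -> r3=0xa3
body[5] add  r1, r4, r1 -> r1=0x14
body[6] sub  r2, r2, r4 -> r2=0x3d
body[7] add  r3, r4, r1 -> r3=0xdf
epilogue: pop r2=0x1d, sp=0xc0
epilogue: pop r0=0x58, sp=0xc1
prologue pushed ['r0', 'r2'] at ['0xc0', '0xbf']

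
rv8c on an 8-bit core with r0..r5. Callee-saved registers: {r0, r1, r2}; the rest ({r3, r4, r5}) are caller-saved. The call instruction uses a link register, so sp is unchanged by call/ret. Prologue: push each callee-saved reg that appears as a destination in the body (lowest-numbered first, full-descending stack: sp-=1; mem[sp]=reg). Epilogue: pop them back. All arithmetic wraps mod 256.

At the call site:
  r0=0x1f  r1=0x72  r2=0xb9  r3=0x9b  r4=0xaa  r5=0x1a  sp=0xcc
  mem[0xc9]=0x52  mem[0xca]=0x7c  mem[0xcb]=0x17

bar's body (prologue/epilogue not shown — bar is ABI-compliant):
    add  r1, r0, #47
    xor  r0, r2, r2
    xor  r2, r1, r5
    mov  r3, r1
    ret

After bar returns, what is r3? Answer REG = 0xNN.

REG = 0x4e

prologue: push r0 → mem[0xcb]=0x1f, sp=0xcb
prologue: push r1 → mem[0xca]=0x72, sp=0xca
prologue: push r2 → mem[0xc9]=0xb9, sp=0xc9
body[0] add  r1, r0, #47 → r1=0x4e
body[1] xor  r0, r2, r2 → r0=0x00
body[2] xor  r2, r1, r5 → r2=0x54
body[3] mov  r3, r1 → r3=0x4e
epilogue: pop r2=0xb9, sp=0xca
epilogue: pop r1=0x72, sp=0xcb
epilogue: pop r0=0x1f, sp=0xcc
r3 is caller-saved → body value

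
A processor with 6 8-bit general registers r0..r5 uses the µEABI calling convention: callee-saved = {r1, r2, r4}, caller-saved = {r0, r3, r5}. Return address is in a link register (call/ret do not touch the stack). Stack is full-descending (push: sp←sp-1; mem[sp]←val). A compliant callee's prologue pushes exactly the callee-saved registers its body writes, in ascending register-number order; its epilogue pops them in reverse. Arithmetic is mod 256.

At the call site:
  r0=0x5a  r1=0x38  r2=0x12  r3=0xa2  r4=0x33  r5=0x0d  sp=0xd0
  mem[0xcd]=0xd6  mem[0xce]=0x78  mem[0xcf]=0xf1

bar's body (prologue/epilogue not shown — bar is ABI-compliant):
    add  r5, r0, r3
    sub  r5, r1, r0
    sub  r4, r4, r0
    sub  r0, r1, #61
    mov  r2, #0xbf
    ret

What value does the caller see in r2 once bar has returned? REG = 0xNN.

REG = 0x12

prologue: push r2 → mem[0xcf]=0x12, sp=0xcf
prologue: push r4 → mem[0xce]=0x33, sp=0xce
body[0] add  r5, r0, r3 → r5=0xfc
body[1] sub  r5, r1, r0 → r5=0xde
body[2] sub  r4, r4, r0 → r4=0xd9
body[3] sub  r0, r1, #61 → r0=0xfb
body[4] mov  r2, #0xbf → r2=0xbf
epilogue: pop r4=0x33, sp=0xcf
epilogue: pop r2=0x12, sp=0xd0
r2 is callee-saved → restored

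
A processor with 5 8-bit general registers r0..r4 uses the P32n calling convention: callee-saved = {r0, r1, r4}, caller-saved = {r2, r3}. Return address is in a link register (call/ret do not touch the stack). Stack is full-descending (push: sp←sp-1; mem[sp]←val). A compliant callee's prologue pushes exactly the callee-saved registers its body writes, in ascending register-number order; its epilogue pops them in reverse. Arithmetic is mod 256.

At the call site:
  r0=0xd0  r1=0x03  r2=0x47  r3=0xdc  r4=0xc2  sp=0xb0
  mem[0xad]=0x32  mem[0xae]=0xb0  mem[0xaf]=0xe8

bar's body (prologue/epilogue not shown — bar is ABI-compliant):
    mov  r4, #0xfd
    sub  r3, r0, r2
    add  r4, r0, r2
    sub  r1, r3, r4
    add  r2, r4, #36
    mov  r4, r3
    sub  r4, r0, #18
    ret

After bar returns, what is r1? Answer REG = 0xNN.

prologue: push r1 -> mem[0xaf]=0x03, sp=0xaf
prologue: push r4 -> mem[0xae]=0xc2, sp=0xae
body[0] mov  r4, #0xfd -> r4=0xfd
body[1] sub  r3, r0, r2 -> r3=0x89
body[2] add  r4, r0, r2 -> r4=0x17
body[3] sub  r1, r3, r4 -> r1=0x72
body[4] add  r2, r4, #36 -> r2=0x3b
body[5] mov  r4, r3 -> r4=0x89
body[6] sub  r4, r0, #18 -> r4=0xbe
epilogue: pop r4=0xc2, sp=0xaf
epilogue: pop r1=0x03, sp=0xb0
r1 is callee-saved -> restored

REG = 0x03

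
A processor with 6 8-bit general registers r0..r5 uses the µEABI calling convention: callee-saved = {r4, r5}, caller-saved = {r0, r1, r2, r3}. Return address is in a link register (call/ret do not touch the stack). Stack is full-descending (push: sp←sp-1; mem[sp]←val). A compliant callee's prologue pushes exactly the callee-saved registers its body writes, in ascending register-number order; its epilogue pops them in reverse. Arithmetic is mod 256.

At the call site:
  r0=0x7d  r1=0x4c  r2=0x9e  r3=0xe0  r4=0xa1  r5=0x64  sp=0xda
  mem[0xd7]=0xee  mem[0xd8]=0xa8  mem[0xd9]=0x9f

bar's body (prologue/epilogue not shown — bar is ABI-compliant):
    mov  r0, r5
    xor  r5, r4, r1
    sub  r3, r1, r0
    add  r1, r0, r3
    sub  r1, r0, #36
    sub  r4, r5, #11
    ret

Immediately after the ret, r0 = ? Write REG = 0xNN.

prologue: push r4 -> mem[0xd9]=0xa1, sp=0xd9
prologue: push r5 -> mem[0xd8]=0x64, sp=0xd8
body[0] mov  r0, r5 -> r0=0x64
body[1] xor  r5, r4, r1 -> r5=0xed
body[2] sub  r3, r1, r0 -> r3=0xe8
body[3] add  r1, r0, r3 -> r1=0x4c
body[4] sub  r1, r0, #36 -> r1=0x40
body[5] sub  r4, r5, #11 -> r4=0xe2
epilogue: pop r5=0x64, sp=0xd9
epilogue: pop r4=0xa1, sp=0xda
r0 is caller-saved -> body value

REG = 0x64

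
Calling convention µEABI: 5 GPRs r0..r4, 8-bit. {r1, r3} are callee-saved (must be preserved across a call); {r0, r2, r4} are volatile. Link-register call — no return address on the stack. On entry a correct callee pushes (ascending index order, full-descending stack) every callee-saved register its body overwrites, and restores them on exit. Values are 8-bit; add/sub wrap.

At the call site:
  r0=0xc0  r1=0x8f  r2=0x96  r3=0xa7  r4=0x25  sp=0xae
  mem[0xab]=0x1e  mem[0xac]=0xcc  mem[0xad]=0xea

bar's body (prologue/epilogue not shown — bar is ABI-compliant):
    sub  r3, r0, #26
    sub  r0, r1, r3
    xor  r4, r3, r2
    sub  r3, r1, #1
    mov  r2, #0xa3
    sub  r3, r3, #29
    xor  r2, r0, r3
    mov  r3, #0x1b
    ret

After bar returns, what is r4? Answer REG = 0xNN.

prologue: push r3 → mem[0xad]=0xa7, sp=0xad
body[0] sub  r3, r0, #26 → r3=0xa6
body[1] sub  r0, r1, r3 → r0=0xe9
body[2] xor  r4, r3, r2 → r4=0x30
body[3] sub  r3, r1, #1 → r3=0x8e
body[4] mov  r2, #0xa3 → r2=0xa3
body[5] sub  r3, r3, #29 → r3=0x71
body[6] xor  r2, r0, r3 → r2=0x98
body[7] mov  r3, #0x1b → r3=0x1b
epilogue: pop r3=0xa7, sp=0xae
r4 is caller-saved → body value

REG = 0x30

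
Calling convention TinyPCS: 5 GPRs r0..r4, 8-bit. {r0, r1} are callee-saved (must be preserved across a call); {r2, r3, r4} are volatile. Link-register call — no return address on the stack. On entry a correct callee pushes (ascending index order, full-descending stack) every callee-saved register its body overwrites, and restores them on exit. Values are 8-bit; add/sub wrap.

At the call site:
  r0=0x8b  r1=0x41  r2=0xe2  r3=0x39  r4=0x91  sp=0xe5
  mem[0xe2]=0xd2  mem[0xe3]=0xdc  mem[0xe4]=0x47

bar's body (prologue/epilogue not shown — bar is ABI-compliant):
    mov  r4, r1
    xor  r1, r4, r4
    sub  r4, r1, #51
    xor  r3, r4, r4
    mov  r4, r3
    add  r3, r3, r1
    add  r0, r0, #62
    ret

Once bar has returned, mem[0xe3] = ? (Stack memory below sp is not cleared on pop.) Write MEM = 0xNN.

prologue: push r0 -> mem[0xe4]=0x8b, sp=0xe4
prologue: push r1 -> mem[0xe3]=0x41, sp=0xe3
body[0] mov  r4, r1 -> r4=0x41
body[1] xor  r1, r4, r4 -> r1=0x00
body[2] sub  r4, r1, #51 -> r4=0xcd
body[3] xor  r3, r4, r4 -> r3=0x00
body[4] mov  r4, r3 -> r4=0x00
body[5] add  r3, r3, r1 -> r3=0x00
body[6] add  r0, r0, #62 -> r0=0xc9
epilogue: pop r1=0x41, sp=0xe4
epilogue: pop r0=0x8b, sp=0xe5
prologue pushed ['r0', 'r1'] at ['0xe4', '0xe3']

MEM = 0x41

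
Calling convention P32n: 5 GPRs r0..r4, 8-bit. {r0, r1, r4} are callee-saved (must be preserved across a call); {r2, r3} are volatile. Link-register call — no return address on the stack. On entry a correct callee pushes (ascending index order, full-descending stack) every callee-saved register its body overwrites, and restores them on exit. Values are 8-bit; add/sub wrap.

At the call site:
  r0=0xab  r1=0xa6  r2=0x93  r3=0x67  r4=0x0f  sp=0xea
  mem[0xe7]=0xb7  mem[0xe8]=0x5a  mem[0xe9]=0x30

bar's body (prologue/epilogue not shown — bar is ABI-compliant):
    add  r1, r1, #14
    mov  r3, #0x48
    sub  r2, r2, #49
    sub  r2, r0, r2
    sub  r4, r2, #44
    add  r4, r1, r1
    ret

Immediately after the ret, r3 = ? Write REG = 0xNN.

prologue: push r1 -> mem[0xe9]=0xa6, sp=0xe9
prologue: push r4 -> mem[0xe8]=0x0f, sp=0xe8
body[0] add  r1, r1, #14 -> r1=0xb4
body[1] mov  r3, #0x48 -> r3=0x48
body[2] sub  r2, r2, #49 -> r2=0x62
body[3] sub  r2, r0, r2 -> r2=0x49
body[4] sub  r4, r2, #44 -> r4=0x1d
body[5] add  r4, r1, r1 -> r4=0x68
epilogue: pop r4=0x0f, sp=0xe9
epilogue: pop r1=0xa6, sp=0xea
r3 is caller-saved -> body value

REG = 0x48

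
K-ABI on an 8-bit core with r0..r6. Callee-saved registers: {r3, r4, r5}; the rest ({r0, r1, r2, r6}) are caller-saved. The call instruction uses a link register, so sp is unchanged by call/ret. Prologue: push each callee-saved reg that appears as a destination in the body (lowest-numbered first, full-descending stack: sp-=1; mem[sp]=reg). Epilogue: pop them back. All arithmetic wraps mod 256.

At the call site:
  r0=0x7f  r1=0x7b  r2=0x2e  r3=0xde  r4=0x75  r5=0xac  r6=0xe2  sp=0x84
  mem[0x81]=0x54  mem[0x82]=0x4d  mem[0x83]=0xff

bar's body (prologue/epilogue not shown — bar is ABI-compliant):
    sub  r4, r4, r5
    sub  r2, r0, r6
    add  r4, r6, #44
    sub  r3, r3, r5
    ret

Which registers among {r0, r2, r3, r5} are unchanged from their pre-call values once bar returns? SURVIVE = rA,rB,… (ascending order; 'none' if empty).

SURVIVE = r0,r3,r5

prologue: push r3 → mem[0x83]=0xde, sp=0x83
prologue: push r4 → mem[0x82]=0x75, sp=0x82
body[0] sub  r4, r4, r5 → r4=0xc9
body[1] sub  r2, r0, r6 → r2=0x9d
body[2] add  r4, r6, #44 → r4=0x0e
body[3] sub  r3, r3, r5 → r3=0x32
epilogue: pop r4=0x75, sp=0x83
epilogue: pop r3=0xde, sp=0x84
r0: caller-saved, written=False
r2: caller-saved, written=True
r3: callee-saved, written=True
r5: callee-saved, written=False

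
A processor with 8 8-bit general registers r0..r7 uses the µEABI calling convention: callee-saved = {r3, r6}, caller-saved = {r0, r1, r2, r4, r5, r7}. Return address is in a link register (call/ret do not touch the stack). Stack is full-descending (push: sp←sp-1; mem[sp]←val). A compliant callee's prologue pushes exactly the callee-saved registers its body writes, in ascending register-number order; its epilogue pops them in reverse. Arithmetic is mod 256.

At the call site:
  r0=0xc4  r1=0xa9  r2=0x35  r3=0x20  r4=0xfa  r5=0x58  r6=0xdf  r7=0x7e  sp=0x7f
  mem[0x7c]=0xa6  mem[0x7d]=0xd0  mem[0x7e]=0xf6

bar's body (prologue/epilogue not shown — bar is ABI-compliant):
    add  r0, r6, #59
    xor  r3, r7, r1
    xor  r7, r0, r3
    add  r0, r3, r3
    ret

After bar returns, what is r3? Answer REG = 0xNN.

prologue: push r3 → mem[0x7e]=0x20, sp=0x7e
body[0] add  r0, r6, #59 → r0=0x1a
body[1] xor  r3, r7, r1 → r3=0xd7
body[2] xor  r7, r0, r3 → r7=0xcd
body[3] add  r0, r3, r3 → r0=0xae
epilogue: pop r3=0x20, sp=0x7f
r3 is callee-saved → restored

REG = 0x20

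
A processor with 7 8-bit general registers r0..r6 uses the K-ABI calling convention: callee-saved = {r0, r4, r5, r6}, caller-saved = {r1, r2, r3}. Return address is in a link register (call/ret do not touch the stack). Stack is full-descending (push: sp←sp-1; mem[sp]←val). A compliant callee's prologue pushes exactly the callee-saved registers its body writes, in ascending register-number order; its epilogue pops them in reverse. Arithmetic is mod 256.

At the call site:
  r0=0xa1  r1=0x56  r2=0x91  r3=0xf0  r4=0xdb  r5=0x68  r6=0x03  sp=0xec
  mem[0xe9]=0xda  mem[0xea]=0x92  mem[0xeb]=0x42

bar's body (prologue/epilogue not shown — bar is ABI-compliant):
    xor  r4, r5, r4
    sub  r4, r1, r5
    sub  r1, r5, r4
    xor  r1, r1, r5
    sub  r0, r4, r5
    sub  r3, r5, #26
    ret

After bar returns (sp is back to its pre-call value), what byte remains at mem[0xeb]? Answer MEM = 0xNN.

prologue: push r0 → mem[0xeb]=0xa1, sp=0xeb
prologue: push r4 → mem[0xea]=0xdb, sp=0xea
body[0] xor  r4, r5, r4 → r4=0xb3
body[1] sub  r4, r1, r5 → r4=0xee
body[2] sub  r1, r5, r4 → r1=0x7a
body[3] xor  r1, r1, r5 → r1=0x12
body[4] sub  r0, r4, r5 → r0=0x86
body[5] sub  r3, r5, #26 → r3=0x4e
epilogue: pop r4=0xdb, sp=0xeb
epilogue: pop r0=0xa1, sp=0xec
prologue pushed ['r0', 'r4'] at ['0xeb', '0xea']

MEM = 0xa1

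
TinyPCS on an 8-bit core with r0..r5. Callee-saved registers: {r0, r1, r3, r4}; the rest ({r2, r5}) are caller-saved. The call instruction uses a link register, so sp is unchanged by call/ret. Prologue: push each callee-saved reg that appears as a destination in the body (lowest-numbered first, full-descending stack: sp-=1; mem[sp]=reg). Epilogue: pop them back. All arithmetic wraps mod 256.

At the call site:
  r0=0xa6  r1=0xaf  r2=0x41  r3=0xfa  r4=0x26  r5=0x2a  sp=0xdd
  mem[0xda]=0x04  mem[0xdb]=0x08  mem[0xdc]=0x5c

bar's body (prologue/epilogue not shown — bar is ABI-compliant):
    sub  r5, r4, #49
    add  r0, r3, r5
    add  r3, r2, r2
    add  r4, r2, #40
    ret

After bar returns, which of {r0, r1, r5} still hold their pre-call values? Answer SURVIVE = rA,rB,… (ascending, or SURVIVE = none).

SURVIVE = r0,r1

prologue: push r0 → mem[0xdc]=0xa6, sp=0xdc
prologue: push r3 → mem[0xdb]=0xfa, sp=0xdb
prologue: push r4 → mem[0xda]=0x26, sp=0xda
body[0] sub  r5, r4, #49 → r5=0xf5
body[1] add  r0, r3, r5 → r0=0xef
body[2] add  r3, r2, r2 → r3=0x82
body[3] add  r4, r2, #40 → r4=0x69
epilogue: pop r4=0x26, sp=0xdb
epilogue: pop r3=0xfa, sp=0xdc
epilogue: pop r0=0xa6, sp=0xdd
r0: callee-saved, written=True
r1: callee-saved, written=False
r5: caller-saved, written=True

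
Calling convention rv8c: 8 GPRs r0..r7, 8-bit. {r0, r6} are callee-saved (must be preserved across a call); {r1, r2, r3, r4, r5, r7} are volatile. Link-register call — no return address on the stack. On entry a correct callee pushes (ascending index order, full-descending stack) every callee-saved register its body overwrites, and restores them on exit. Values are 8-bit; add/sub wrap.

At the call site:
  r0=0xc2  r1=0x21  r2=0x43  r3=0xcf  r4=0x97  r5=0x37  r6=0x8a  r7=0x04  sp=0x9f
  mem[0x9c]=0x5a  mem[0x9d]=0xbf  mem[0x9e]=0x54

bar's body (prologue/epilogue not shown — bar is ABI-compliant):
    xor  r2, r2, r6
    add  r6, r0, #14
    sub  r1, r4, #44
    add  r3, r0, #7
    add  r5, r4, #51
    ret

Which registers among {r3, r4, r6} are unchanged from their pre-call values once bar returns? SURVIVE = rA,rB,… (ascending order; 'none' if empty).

prologue: push r6 → mem[0x9e]=0x8a, sp=0x9e
body[0] xor  r2, r2, r6 → r2=0xc9
body[1] add  r6, r0, #14 → r6=0xd0
body[2] sub  r1, r4, #44 → r1=0x6b
body[3] add  r3, r0, #7 → r3=0xc9
body[4] add  r5, r4, #51 → r5=0xca
epilogue: pop r6=0x8a, sp=0x9f
r3: caller-saved, written=True
r4: caller-saved, written=False
r6: callee-saved, written=True

SURVIVE = r4,r6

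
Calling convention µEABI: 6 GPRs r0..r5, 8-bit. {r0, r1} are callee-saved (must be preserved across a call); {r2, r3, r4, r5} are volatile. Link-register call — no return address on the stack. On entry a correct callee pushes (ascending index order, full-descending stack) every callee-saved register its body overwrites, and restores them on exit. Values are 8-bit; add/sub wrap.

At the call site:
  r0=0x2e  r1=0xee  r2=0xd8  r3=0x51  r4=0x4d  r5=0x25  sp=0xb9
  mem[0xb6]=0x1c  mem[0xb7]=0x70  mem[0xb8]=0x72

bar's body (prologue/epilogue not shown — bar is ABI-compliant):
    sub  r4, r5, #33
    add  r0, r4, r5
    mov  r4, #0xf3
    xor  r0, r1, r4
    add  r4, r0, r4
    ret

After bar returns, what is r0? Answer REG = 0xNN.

REG = 0x2e

prologue: push r0 → mem[0xb8]=0x2e, sp=0xb8
body[0] sub  r4, r5, #33 → r4=0x04
body[1] add  r0, r4, r5 → r0=0x29
body[2] mov  r4, #0xf3 → r4=0xf3
body[3] xor  r0, r1, r4 → r0=0x1d
body[4] add  r4, r0, r4 → r4=0x10
epilogue: pop r0=0x2e, sp=0xb9
r0 is callee-saved → restored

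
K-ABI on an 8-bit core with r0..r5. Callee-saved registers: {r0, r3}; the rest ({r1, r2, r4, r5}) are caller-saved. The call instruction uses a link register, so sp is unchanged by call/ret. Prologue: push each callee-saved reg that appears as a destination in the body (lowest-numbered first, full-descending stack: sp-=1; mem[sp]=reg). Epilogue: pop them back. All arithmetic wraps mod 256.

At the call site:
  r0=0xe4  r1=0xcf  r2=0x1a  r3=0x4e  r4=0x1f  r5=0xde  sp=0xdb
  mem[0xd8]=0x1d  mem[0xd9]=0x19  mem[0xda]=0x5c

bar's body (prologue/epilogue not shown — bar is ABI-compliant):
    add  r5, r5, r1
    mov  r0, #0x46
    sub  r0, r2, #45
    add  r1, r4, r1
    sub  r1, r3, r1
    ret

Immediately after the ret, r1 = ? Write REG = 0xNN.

prologue: push r0 → mem[0xda]=0xe4, sp=0xda
body[0] add  r5, r5, r1 → r5=0xad
body[1] mov  r0, #0x46 → r0=0x46
body[2] sub  r0, r2, #45 → r0=0xed
body[3] add  r1, r4, r1 → r1=0xee
body[4] sub  r1, r3, r1 → r1=0x60
epilogue: pop r0=0xe4, sp=0xdb
r1 is caller-saved → body value

REG = 0x60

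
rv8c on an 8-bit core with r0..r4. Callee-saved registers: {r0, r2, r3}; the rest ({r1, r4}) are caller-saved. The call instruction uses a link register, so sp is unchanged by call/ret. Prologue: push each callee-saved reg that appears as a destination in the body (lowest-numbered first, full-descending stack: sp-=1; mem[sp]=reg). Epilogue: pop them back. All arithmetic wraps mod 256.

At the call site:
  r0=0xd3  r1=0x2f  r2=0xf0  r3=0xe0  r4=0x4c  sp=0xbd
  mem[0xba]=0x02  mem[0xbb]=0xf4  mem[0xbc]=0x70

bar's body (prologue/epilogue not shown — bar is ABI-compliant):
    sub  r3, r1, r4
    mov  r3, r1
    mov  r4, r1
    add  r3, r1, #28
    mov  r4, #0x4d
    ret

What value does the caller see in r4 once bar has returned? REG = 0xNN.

prologue: push r3 → mem[0xbc]=0xe0, sp=0xbc
body[0] sub  r3, r1, r4 → r3=0xe3
body[1] mov  r3, r1 → r3=0x2f
body[2] mov  r4, r1 → r4=0x2f
body[3] add  r3, r1, #28 → r3=0x4b
body[4] mov  r4, #0x4d → r4=0x4d
epilogue: pop r3=0xe0, sp=0xbd
r4 is caller-saved → body value

REG = 0x4d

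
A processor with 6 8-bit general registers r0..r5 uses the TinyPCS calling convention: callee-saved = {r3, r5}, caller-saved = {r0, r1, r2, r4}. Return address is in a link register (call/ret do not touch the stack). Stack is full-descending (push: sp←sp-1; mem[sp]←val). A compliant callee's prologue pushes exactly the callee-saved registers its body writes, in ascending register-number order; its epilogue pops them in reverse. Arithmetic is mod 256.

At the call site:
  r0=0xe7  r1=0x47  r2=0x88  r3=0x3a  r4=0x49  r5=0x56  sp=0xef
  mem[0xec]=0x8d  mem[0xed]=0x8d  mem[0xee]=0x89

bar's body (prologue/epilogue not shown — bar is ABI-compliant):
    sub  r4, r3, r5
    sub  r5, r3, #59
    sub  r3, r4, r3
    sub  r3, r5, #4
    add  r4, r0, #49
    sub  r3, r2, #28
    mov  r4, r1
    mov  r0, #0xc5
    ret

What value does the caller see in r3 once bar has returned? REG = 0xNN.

REG = 0x3a

prologue: push r3 → mem[0xee]=0x3a, sp=0xee
prologue: push r5 → mem[0xed]=0x56, sp=0xed
body[0] sub  r4, r3, r5 → r4=0xe4
body[1] sub  r5, r3, #59 → r5=0xff
body[2] sub  r3, r4, r3 → r3=0xaa
body[3] sub  r3, r5, #4 → r3=0xfb
body[4] add  r4, r0, #49 → r4=0x18
body[5] sub  r3, r2, #28 → r3=0x6c
body[6] mov  r4, r1 → r4=0x47
body[7] mov  r0, #0xc5 → r0=0xc5
epilogue: pop r5=0x56, sp=0xee
epilogue: pop r3=0x3a, sp=0xef
r3 is callee-saved → restored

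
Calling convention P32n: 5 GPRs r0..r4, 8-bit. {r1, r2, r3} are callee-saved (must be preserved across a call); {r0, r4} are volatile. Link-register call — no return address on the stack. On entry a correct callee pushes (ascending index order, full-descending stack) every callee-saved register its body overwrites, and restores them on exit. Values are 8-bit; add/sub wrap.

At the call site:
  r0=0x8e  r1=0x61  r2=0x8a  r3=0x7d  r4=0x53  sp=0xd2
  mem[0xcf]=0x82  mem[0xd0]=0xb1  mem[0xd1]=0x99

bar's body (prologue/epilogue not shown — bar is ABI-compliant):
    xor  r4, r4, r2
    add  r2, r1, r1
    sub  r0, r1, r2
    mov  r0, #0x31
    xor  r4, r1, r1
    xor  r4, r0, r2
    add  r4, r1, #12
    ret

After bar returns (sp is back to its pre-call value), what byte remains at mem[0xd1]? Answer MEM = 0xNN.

prologue: push r2 → mem[0xd1]=0x8a, sp=0xd1
body[0] xor  r4, r4, r2 → r4=0xd9
body[1] add  r2, r1, r1 → r2=0xc2
body[2] sub  r0, r1, r2 → r0=0x9f
body[3] mov  r0, #0x31 → r0=0x31
body[4] xor  r4, r1, r1 → r4=0x00
body[5] xor  r4, r0, r2 → r4=0xf3
body[6] add  r4, r1, #12 → r4=0x6d
epilogue: pop r2=0x8a, sp=0xd2
prologue pushed ['r2'] at ['0xd1']

MEM = 0x8a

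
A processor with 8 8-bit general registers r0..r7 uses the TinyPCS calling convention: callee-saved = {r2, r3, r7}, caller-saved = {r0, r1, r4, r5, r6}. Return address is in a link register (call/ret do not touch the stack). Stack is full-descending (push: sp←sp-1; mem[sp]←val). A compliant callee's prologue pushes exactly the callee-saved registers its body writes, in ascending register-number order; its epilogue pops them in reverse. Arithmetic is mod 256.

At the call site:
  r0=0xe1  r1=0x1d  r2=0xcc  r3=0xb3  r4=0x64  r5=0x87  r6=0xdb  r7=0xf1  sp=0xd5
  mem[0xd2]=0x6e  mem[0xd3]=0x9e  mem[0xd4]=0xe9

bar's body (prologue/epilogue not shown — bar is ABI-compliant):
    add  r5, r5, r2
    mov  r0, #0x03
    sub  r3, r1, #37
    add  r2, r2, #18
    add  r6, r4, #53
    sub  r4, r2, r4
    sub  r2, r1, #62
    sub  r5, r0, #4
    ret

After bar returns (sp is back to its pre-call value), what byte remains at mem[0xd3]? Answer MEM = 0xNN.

MEM = 0xb3

prologue: push r2 → mem[0xd4]=0xcc, sp=0xd4
prologue: push r3 → mem[0xd3]=0xb3, sp=0xd3
body[0] add  r5, r5, r2 → r5=0x53
body[1] mov  r0, #0x03 → r0=0x03
body[2] sub  r3, r1, #37 → r3=0xf8
body[3] add  r2, r2, #18 → r2=0xde
body[4] add  r6, r4, #53 → r6=0x99
body[5] sub  r4, r2, r4 → r4=0x7a
body[6] sub  r2, r1, #62 → r2=0xdf
body[7] sub  r5, r0, #4 → r5=0xff
epilogue: pop r3=0xb3, sp=0xd4
epilogue: pop r2=0xcc, sp=0xd5
prologue pushed ['r2', 'r3'] at ['0xd4', '0xd3']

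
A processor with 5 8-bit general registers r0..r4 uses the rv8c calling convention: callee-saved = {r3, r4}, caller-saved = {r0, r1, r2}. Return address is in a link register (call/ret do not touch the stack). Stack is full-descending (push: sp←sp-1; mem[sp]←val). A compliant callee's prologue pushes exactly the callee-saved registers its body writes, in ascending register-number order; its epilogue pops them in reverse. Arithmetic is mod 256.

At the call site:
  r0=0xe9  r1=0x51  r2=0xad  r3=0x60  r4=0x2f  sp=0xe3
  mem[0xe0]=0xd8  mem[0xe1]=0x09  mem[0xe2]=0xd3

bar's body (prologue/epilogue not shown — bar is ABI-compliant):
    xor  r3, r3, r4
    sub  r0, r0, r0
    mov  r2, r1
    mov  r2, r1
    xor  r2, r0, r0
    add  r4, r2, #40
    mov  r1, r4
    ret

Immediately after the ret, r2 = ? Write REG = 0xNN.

REG = 0x00

prologue: push r3 -> mem[0xe2]=0x60, sp=0xe2
prologue: push r4 -> mem[0xe1]=0x2f, sp=0xe1
body[0] xor  r3, r3, r4 -> r3=0x4f
body[1] sub  r0, r0, r0 -> r0=0x00
body[2] mov  r2, r1 -> r2=0x51
body[3] mov  r2, r1 -> r2=0x51
body[4] xor  r2, r0, r0 -> r2=0x00
body[5] add  r4, r2, #40 -> r4=0x28
body[6] mov  r1, r4 -> r1=0x28
epilogue: pop r4=0x2f, sp=0xe2
epilogue: pop r3=0x60, sp=0xe3
r2 is caller-saved -> body value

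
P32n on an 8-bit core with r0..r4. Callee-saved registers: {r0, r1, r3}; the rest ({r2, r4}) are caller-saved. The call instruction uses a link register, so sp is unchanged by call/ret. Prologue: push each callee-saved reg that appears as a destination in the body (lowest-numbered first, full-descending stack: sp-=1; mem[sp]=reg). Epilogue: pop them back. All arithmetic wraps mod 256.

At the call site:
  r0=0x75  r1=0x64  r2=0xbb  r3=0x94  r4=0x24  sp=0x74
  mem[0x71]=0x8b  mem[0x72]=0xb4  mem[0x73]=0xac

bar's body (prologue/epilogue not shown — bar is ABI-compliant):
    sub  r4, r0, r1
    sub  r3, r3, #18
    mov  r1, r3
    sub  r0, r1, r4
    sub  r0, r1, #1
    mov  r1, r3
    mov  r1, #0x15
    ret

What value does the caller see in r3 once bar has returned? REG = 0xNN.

REG = 0x94

prologue: push r0 → mem[0x73]=0x75, sp=0x73
prologue: push r1 → mem[0x72]=0x64, sp=0x72
prologue: push r3 → mem[0x71]=0x94, sp=0x71
body[0] sub  r4, r0, r1 → r4=0x11
body[1] sub  r3, r3, #18 → r3=0x82
body[2] mov  r1, r3 → r1=0x82
body[3] sub  r0, r1, r4 → r0=0x71
body[4] sub  r0, r1, #1 → r0=0x81
body[5] mov  r1, r3 → r1=0x82
body[6] mov  r1, #0x15 → r1=0x15
epilogue: pop r3=0x94, sp=0x72
epilogue: pop r1=0x64, sp=0x73
epilogue: pop r0=0x75, sp=0x74
r3 is callee-saved → restored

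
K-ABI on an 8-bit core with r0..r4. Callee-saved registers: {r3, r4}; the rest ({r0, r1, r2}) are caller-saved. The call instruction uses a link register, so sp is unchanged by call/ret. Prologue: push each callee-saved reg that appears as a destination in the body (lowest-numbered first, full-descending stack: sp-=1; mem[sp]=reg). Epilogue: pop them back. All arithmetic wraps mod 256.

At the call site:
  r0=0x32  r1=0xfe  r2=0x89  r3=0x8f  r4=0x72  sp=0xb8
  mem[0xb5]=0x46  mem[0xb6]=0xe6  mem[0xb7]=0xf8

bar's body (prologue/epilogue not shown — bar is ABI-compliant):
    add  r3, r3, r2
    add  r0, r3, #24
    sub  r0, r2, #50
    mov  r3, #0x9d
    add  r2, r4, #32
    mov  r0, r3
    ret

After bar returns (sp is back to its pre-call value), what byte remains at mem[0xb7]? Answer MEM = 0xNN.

MEM = 0x8f

prologue: push r3 → mem[0xb7]=0x8f, sp=0xb7
body[0] add  r3, r3, r2 → r3=0x18
body[1] add  r0, r3, #24 → r0=0x30
body[2] sub  r0, r2, #50 → r0=0x57
body[3] mov  r3, #0x9d → r3=0x9d
body[4] add  r2, r4, #32 → r2=0x92
body[5] mov  r0, r3 → r0=0x9d
epilogue: pop r3=0x8f, sp=0xb8
prologue pushed ['r3'] at ['0xb7']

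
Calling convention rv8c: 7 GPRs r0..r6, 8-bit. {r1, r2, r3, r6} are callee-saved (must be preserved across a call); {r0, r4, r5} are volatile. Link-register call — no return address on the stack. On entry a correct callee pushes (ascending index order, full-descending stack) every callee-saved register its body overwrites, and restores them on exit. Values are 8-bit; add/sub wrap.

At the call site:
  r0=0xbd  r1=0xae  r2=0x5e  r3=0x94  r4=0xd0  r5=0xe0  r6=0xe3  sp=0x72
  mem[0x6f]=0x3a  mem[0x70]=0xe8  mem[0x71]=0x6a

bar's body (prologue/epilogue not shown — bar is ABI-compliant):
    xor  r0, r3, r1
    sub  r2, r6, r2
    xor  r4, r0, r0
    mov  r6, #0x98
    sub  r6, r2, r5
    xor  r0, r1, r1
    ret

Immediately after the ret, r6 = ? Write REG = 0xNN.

prologue: push r2 -> mem[0x71]=0x5e, sp=0x71
prologue: push r6 -> mem[0x70]=0xe3, sp=0x70
body[0] xor  r0, r3, r1 -> r0=0x3a
body[1] sub  r2, r6, r2 -> r2=0x85
body[2] xor  r4, r0, r0 -> r4=0x00
body[3] mov  r6, #0x98 -> r6=0x98
body[4] sub  r6, r2, r5 -> r6=0xa5
body[5] xor  r0, r1, r1 -> r0=0x00
epilogue: pop r6=0xe3, sp=0x71
epilogue: pop r2=0x5e, sp=0x72
r6 is callee-saved -> restored

REG = 0xe3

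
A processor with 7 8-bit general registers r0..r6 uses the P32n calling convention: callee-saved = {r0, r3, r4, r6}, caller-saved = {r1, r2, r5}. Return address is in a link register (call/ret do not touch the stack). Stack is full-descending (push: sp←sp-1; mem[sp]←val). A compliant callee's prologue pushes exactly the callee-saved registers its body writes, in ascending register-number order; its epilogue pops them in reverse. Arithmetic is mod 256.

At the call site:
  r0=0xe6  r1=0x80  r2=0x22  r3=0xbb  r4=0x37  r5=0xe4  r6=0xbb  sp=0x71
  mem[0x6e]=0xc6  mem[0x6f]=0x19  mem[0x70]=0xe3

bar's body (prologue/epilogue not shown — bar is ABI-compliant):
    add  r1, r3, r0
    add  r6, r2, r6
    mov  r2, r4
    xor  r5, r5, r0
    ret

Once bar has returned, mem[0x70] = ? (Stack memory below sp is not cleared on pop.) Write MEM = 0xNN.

prologue: push r6 -> mem[0x70]=0xbb, sp=0x70
body[0] add  r1, r3, r0 -> r1=0xa1
body[1] add  r6, r2, r6 -> r6=0xdd
body[2] mov  r2, r4 -> r2=0x37
body[3] xor  r5, r5, r0 -> r5=0x02
epilogue: pop r6=0xbb, sp=0x71
prologue pushed ['r6'] at ['0x70']

MEM = 0xbb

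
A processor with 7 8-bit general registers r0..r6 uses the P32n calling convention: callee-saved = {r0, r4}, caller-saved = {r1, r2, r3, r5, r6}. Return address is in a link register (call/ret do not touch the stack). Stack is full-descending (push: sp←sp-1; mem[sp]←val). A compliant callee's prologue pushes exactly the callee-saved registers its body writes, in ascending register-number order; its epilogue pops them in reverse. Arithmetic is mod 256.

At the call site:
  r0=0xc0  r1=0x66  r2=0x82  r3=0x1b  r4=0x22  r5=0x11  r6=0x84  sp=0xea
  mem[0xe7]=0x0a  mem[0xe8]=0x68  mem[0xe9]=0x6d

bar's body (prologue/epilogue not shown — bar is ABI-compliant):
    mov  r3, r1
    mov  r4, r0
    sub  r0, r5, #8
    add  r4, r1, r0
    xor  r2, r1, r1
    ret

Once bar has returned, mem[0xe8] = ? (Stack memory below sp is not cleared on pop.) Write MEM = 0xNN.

MEM = 0x22

prologue: push r0 → mem[0xe9]=0xc0, sp=0xe9
prologue: push r4 → mem[0xe8]=0x22, sp=0xe8
body[0] mov  r3, r1 → r3=0x66
body[1] mov  r4, r0 → r4=0xc0
body[2] sub  r0, r5, #8 → r0=0x09
body[3] add  r4, r1, r0 → r4=0x6f
body[4] xor  r2, r1, r1 → r2=0x00
epilogue: pop r4=0x22, sp=0xe9
epilogue: pop r0=0xc0, sp=0xea
prologue pushed ['r0', 'r4'] at ['0xe9', '0xe8']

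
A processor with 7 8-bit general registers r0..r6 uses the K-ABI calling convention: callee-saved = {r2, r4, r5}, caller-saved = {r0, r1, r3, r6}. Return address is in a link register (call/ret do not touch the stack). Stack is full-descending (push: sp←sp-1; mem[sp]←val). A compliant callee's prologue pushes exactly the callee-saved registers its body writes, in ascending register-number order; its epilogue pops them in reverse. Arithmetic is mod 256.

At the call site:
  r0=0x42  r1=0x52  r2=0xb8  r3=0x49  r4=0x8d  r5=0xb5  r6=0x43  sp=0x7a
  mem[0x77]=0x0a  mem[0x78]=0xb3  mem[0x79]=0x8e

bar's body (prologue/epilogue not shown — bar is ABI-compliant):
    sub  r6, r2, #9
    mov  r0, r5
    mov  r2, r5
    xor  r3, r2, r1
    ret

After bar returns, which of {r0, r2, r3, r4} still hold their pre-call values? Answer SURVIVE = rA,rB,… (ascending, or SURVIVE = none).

SURVIVE = r2,r4

prologue: push r2 -> mem[0x79]=0xb8, sp=0x79
body[0] sub  r6, r2, #9 -> r6=0xaf
body[1] mov  r0, r5 -> r0=0xb5
body[2] mov  r2, r5 -> r2=0xb5
body[3] xor  r3, r2, r1 -> r3=0xe7
epilogue: pop r2=0xb8, sp=0x7a
r0: caller-saved, written=True
r2: callee-saved, written=True
r3: caller-saved, written=True
r4: callee-saved, written=False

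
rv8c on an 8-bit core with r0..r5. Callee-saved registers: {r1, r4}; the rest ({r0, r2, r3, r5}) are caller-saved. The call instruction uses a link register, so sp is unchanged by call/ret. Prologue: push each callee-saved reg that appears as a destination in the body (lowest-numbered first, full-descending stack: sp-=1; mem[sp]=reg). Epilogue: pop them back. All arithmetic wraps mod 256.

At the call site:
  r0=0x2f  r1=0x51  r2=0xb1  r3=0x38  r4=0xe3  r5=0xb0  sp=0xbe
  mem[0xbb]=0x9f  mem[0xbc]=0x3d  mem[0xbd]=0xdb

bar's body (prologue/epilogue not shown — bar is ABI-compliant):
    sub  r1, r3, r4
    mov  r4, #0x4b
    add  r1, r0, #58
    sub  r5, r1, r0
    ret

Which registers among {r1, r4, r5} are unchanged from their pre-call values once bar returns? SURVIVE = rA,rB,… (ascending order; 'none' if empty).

prologue: push r1 → mem[0xbd]=0x51, sp=0xbd
prologue: push r4 → mem[0xbc]=0xe3, sp=0xbc
body[0] sub  r1, r3, r4 → r1=0x55
body[1] mov  r4, #0x4b → r4=0x4b
body[2] add  r1, r0, #58 → r1=0x69
body[3] sub  r5, r1, r0 → r5=0x3a
epilogue: pop r4=0xe3, sp=0xbd
epilogue: pop r1=0x51, sp=0xbe
r1: callee-saved, written=True
r4: callee-saved, written=True
r5: caller-saved, written=True

SURVIVE = r1,r4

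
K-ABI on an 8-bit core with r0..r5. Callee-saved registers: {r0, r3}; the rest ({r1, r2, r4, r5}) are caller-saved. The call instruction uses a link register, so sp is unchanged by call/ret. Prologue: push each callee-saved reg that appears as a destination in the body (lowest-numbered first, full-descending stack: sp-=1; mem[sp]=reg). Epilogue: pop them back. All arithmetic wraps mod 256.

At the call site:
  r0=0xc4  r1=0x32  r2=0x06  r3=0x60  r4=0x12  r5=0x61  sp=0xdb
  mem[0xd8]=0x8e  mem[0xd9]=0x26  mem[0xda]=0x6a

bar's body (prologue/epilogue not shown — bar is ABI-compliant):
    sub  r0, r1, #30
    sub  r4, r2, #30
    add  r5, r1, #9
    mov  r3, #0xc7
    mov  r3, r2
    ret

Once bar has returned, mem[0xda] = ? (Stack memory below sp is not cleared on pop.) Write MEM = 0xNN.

prologue: push r0 → mem[0xda]=0xc4, sp=0xda
prologue: push r3 → mem[0xd9]=0x60, sp=0xd9
body[0] sub  r0, r1, #30 → r0=0x14
body[1] sub  r4, r2, #30 → r4=0xe8
body[2] add  r5, r1, #9 → r5=0x3b
body[3] mov  r3, #0xc7 → r3=0xc7
body[4] mov  r3, r2 → r3=0x06
epilogue: pop r3=0x60, sp=0xda
epilogue: pop r0=0xc4, sp=0xdb
prologue pushed ['r0', 'r3'] at ['0xda', '0xd9']

MEM = 0xc4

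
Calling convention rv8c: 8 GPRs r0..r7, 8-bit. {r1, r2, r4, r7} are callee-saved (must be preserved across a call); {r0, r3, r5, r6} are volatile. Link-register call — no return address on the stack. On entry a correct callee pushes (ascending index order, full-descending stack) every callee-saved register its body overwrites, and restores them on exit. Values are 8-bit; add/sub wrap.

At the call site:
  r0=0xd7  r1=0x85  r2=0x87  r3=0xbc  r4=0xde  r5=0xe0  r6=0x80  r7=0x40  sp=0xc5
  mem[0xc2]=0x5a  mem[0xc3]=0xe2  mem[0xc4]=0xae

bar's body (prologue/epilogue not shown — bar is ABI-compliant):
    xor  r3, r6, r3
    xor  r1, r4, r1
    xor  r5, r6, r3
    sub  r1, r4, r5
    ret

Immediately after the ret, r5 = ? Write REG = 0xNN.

REG = 0xbc

prologue: push r1 -> mem[0xc4]=0x85, sp=0xc4
body[0] xor  r3, r6, r3 -> r3=0x3c
body[1] xor  r1, r4, r1 -> r1=0x5b
body[2] xor  r5, r6, r3 -> r5=0xbc
body[3] sub  r1, r4, r5 -> r1=0x22
epilogue: pop r1=0x85, sp=0xc5
r5 is caller-saved -> body value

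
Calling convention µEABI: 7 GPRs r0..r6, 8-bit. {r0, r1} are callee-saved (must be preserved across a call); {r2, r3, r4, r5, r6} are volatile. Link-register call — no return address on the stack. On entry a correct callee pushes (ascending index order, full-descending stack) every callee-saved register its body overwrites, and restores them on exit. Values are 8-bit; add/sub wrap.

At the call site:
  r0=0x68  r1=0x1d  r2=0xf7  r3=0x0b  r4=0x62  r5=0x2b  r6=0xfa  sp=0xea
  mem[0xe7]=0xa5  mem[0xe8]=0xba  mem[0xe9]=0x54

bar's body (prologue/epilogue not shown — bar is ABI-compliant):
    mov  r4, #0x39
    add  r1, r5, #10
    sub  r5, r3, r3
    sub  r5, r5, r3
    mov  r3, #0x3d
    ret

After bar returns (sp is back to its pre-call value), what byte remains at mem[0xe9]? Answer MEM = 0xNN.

MEM = 0x1d

prologue: push r1 -> mem[0xe9]=0x1d, sp=0xe9
body[0] mov  r4, #0x39 -> r4=0x39
body[1] add  r1, r5, #10 -> r1=0x35
body[2] sub  r5, r3, r3 -> r5=0x00
body[3] sub  r5, r5, r3 -> r5=0xf5
body[4] mov  r3, #0x3d -> r3=0x3d
epilogue: pop r1=0x1d, sp=0xea
prologue pushed ['r1'] at ['0xe9']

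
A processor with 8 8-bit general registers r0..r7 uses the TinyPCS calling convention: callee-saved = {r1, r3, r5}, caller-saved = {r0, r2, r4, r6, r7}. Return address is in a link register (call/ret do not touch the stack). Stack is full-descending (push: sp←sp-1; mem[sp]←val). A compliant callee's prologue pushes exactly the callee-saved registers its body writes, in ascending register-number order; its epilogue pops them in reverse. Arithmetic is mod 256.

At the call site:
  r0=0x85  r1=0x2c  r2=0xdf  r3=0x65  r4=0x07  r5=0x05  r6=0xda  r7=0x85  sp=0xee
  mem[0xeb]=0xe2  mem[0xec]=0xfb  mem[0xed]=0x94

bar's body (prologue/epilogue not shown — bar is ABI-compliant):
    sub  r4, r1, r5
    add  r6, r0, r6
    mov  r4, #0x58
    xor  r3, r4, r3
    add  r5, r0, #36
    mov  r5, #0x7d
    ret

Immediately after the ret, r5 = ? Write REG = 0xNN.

prologue: push r3 -> mem[0xed]=0x65, sp=0xed
prologue: push r5 -> mem[0xec]=0x05, sp=0xec
body[0] sub  r4, r1, r5 -> r4=0x27
body[1] add  r6, r0, r6 -> r6=0x5f
body[2] mov  r4, #0x58 -> r4=0x58
body[3] xor  r3, r4, r3 -> r3=0x3d
body[4] add  r5, r0, #36 -> r5=0xa9
body[5] mov  r5, #0x7d -> r5=0x7d
epilogue: pop r5=0x05, sp=0xed
epilogue: pop r3=0x65, sp=0xee
r5 is callee-saved -> restored

REG = 0x05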